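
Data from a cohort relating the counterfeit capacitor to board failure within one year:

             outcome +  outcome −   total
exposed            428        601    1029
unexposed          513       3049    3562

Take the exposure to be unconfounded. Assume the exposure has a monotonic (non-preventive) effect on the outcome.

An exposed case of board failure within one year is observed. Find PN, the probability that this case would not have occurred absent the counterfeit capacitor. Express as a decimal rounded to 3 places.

PN ≈ 0.654

p₁ = P(outcome | exposed) = 428/1029 = 0.41594
p₀ = P(outcome | unexposed) = 513/3562 = 0.14402
Under exogeneity and monotonicity, PN = (p₁ − p₀) / p₁.
PN = (0.41594 − 0.14402) / 0.41594 = 0.27192 / 0.41594 ≈ 0.6537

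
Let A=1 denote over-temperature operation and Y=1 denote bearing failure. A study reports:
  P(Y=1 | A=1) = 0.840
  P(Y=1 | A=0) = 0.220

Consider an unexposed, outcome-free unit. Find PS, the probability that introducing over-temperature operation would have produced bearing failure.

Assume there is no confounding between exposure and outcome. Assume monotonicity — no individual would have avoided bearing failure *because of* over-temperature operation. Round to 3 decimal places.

PS ≈ 0.795

Let p₁ = 0.84, p₀ = 0.22.
Under exogeneity and monotonicity, PS = (p₁ − p₀) / (1 − p₀).
PS = (0.84 − 0.22) / (1 − 0.22) = 0.62 / 0.78 ≈ 0.7949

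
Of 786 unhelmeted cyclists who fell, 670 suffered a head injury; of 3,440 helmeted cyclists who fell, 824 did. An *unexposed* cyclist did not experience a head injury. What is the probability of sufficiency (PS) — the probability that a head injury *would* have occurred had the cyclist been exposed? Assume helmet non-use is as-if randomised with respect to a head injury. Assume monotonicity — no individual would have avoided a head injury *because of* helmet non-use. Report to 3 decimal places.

PS ≈ 0.806

p₁ = P(outcome | exposed) = 670/786 = 0.85242
p₀ = P(outcome | unexposed) = 824/3440 = 0.23953
Under exogeneity and monotonicity, PS = (p₁ − p₀) / (1 − p₀).
PS = (0.85242 − 0.23953) / (1 − 0.23953) = 0.61288 / 0.76047 ≈ 0.8059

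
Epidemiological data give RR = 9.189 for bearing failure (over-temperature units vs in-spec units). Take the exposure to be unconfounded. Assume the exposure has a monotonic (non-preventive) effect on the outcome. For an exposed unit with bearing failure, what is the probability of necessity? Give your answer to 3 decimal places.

PN ≈ 0.891

Under exogeneity and monotonicity, PN = (RR − 1) / RR = 1 − 1/RR.
PN = (9.189 − 1) / 9.189 = 8.189 / 9.189 ≈ 0.8912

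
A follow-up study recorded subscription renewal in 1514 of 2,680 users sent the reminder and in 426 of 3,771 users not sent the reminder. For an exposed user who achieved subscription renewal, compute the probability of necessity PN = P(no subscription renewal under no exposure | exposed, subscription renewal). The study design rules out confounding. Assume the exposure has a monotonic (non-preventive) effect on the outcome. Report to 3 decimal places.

PN ≈ 0.800

p₁ = P(outcome | exposed) = 1514/2680 = 0.56493
p₀ = P(outcome | unexposed) = 426/3771 = 0.11297
Under exogeneity and monotonicity, PN = (p₁ − p₀) / p₁.
PN = (0.56493 − 0.11297) / 0.56493 = 0.45196 / 0.56493 ≈ 0.8000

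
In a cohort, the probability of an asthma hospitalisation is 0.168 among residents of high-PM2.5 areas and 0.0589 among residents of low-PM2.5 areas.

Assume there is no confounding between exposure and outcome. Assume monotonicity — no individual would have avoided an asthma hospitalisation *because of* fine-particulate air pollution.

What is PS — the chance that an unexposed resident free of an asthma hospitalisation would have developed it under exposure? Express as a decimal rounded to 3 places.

PS ≈ 0.116

Let p₁ = 0.168, p₀ = 0.0589.
Under exogeneity and monotonicity, PS = (p₁ − p₀) / (1 − p₀).
PS = (0.168 − 0.0589) / (1 − 0.0589) = 0.1091 / 0.9411 ≈ 0.1159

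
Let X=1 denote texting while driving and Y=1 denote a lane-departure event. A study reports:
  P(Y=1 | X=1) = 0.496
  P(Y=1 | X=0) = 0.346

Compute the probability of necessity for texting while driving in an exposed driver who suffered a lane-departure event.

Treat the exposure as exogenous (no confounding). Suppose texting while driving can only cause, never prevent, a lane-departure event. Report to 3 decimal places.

PN ≈ 0.302

Let p₁ = 0.496, p₀ = 0.346.
Under exogeneity and monotonicity, PN = (p₁ − p₀) / p₁.
PN = (0.496 − 0.346) / 0.496 = 0.15 / 0.496 ≈ 0.3024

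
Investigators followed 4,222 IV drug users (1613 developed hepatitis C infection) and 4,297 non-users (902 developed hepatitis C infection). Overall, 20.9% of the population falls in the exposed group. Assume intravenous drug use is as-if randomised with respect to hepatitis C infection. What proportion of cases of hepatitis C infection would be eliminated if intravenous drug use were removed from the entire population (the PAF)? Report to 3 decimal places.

p₁ = P(outcome | exposed) = 1613/4222 = 0.38205
p₀ = P(outcome | unexposed) = 902/4297 = 0.20991
Overall risk P(Y=1) = π·p₁ + (1−π)·p₀ = 0.209×0.38205 + 0.791×0.20991 = 0.24589.
Under exogeneity, PAF = [P(Y=1) − p₀] / P(Y=1).
PAF = (0.24589 − 0.20991) / 0.24589 ≈ 0.1463

PAF ≈ 0.146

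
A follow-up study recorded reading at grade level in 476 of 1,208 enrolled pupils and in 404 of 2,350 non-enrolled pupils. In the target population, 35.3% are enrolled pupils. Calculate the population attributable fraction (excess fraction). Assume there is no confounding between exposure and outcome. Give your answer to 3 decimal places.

p₁ = P(outcome | exposed) = 476/1208 = 0.39404
p₀ = P(outcome | unexposed) = 404/2350 = 0.17191
Overall risk P(Y=1) = π·p₁ + (1−π)·p₀ = 0.353×0.39404 + 0.647×0.17191 = 0.25032.
Under exogeneity, PAF = [P(Y=1) − p₀] / P(Y=1).
PAF = (0.25032 − 0.17191) / 0.25032 ≈ 0.3132

PAF ≈ 0.313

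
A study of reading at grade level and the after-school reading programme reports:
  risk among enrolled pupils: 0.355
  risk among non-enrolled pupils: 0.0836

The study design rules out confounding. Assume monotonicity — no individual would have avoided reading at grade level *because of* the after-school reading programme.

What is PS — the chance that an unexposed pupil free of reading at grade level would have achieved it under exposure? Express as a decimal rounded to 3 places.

Let p₁ = 0.355, p₀ = 0.0836.
Under exogeneity and monotonicity, PS = (p₁ − p₀) / (1 − p₀).
PS = (0.355 − 0.0836) / (1 − 0.0836) = 0.2714 / 0.9164 ≈ 0.2962

PS ≈ 0.296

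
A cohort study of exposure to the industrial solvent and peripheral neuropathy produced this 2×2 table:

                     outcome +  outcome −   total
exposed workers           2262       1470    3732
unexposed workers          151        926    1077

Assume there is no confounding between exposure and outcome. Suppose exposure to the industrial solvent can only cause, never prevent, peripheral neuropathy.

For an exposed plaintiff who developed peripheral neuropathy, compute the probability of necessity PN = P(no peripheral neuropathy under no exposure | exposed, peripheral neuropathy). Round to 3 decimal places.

p₁ = P(outcome | exposed) = 2262/3732 = 0.60611
p₀ = P(outcome | unexposed) = 151/1077 = 0.1402
Under exogeneity and monotonicity, PN = (p₁ − p₀) / p₁.
PN = (0.60611 − 0.1402) / 0.60611 = 0.46591 / 0.60611 ≈ 0.7687

PN ≈ 0.769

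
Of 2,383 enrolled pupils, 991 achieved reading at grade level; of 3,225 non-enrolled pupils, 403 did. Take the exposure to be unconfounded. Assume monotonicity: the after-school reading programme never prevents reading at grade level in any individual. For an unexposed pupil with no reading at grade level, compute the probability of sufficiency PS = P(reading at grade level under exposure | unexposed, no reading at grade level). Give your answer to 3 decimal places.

PS ≈ 0.332

p₁ = P(outcome | exposed) = 991/2383 = 0.41586
p₀ = P(outcome | unexposed) = 403/3225 = 0.12496
Under exogeneity and monotonicity, PS = (p₁ − p₀) / (1 − p₀).
PS = (0.41586 − 0.12496) / (1 − 0.12496) = 0.2909 / 0.87504 ≈ 0.3324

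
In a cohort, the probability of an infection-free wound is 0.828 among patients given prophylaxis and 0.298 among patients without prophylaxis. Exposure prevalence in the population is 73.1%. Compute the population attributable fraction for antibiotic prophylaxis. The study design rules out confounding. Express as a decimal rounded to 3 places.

PAF ≈ 0.565

Let p₁ = 0.828, p₀ = 0.298.
Overall risk P(Y=1) = π·p₁ + (1−π)·p₀ = 0.731×0.828 + 0.269×0.298 = 0.68543.
Under exogeneity, PAF = [P(Y=1) − p₀] / P(Y=1).
PAF = (0.68543 − 0.298) / 0.68543 ≈ 0.5652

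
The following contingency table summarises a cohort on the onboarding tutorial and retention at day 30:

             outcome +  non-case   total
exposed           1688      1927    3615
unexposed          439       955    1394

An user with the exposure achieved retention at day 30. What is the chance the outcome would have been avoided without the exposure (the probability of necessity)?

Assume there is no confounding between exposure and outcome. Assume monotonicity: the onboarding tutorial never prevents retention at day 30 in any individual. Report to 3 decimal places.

PN ≈ 0.326

p₁ = P(outcome | exposed) = 1688/3615 = 0.46694
p₀ = P(outcome | unexposed) = 439/1394 = 0.31492
Under exogeneity and monotonicity, PN = (p₁ − p₀)/p₁.
PN = (0.46694 − 0.31492) / 0.46694 ≈ 0.3256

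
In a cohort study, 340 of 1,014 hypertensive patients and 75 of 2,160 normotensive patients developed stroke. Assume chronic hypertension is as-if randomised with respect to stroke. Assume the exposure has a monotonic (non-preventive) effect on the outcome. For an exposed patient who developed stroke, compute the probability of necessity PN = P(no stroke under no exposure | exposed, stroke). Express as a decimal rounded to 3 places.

PN ≈ 0.896

p₁ = P(outcome | exposed) = 340/1014 = 0.33531
p₀ = P(outcome | unexposed) = 75/2160 = 0.034722
Under exogeneity and monotonicity, PN = (p₁ − p₀) / p₁.
PN = (0.33531 − 0.034722) / 0.33531 = 0.30058 / 0.33531 ≈ 0.8964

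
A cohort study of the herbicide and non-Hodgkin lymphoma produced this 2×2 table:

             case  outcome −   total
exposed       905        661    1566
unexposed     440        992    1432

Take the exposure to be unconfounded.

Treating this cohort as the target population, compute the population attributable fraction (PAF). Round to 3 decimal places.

p₁ = P(outcome | exposed) = 905/1566 = 0.57791
p₀ = P(outcome | unexposed) = 440/1432 = 0.30726
Exposure prevalence π = 1566/2998 = 0.52235; overall risk P(Y=1) = 0.44863.
Under exogeneity, PAF = [P(Y=1) − p₀]/P(Y=1).
PAF = (0.44863 − 0.30726) / 0.44863 ≈ 0.3151

PAF ≈ 0.315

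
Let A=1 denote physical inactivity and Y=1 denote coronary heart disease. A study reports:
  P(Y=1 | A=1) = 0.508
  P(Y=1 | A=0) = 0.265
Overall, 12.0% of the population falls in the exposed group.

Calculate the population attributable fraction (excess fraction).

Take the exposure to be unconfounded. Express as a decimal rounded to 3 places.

PAF ≈ 0.099

Let p₁ = 0.508, p₀ = 0.265.
Overall risk P(Y=1) = π·p₁ + (1−π)·p₀ = 0.12×0.508 + 0.88×0.265 = 0.29416.
Under exogeneity, PAF = [P(Y=1) − p₀] / P(Y=1).
PAF = (0.29416 − 0.265) / 0.29416 ≈ 0.0991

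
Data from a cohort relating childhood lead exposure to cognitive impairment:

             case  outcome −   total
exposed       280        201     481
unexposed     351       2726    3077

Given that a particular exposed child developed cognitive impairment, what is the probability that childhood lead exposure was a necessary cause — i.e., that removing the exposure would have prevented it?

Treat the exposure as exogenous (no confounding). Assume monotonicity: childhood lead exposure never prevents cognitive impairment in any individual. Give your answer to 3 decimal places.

p₁ = P(outcome | exposed) = 280/481 = 0.58212
p₀ = P(outcome | unexposed) = 351/3077 = 0.11407
Under exogeneity and monotonicity, PN = (p₁ − p₀)/p₁.
PN = (0.58212 − 0.11407) / 0.58212 ≈ 0.8040

PN ≈ 0.804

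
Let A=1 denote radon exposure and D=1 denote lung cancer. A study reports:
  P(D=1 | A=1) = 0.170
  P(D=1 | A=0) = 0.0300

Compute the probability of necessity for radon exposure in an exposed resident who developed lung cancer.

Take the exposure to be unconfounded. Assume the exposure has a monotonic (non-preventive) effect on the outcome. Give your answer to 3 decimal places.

PN ≈ 0.824

Let p₁ = 0.17, p₀ = 0.03.
Under exogeneity and monotonicity, PN = (p₁ − p₀) / p₁.
PN = (0.17 − 0.03) / 0.17 = 0.14 / 0.17 ≈ 0.8235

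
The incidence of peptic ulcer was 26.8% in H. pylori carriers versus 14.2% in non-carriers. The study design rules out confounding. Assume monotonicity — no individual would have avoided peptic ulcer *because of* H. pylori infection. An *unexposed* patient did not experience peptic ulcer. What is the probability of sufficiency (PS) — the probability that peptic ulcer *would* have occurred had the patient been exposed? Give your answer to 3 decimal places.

PS ≈ 0.147

p₁ = 0.268, p₀ = 0.142.
Under exogeneity and monotonicity, PS = (p₁ − p₀) / (1 − p₀).
PS = (0.268 − 0.142) / (1 − 0.142) = 0.126 / 0.858 ≈ 0.1469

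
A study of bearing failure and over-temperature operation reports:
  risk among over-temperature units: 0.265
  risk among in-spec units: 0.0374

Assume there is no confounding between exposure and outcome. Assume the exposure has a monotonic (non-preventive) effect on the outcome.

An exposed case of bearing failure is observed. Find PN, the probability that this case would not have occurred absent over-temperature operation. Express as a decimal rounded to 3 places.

Let p₁ = 0.265, p₀ = 0.0374.
Under exogeneity and monotonicity, PN = (p₁ − p₀) / p₁.
PN = (0.265 − 0.0374) / 0.265 = 0.2276 / 0.265 ≈ 0.8589

PN ≈ 0.859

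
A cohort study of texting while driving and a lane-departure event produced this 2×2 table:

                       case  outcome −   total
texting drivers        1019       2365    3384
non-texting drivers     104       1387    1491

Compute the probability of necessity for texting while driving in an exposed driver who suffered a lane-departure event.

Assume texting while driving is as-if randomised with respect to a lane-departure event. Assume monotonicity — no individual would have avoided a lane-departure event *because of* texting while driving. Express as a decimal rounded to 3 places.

p₁ = P(outcome | exposed) = 1019/3384 = 0.30112
p₀ = P(outcome | unexposed) = 104/1491 = 0.069752
Under exogeneity and monotonicity, PN = (p₁ − p₀) / p₁.
PN = (0.30112 − 0.069752) / 0.30112 = 0.23137 / 0.30112 ≈ 0.7684

PN ≈ 0.768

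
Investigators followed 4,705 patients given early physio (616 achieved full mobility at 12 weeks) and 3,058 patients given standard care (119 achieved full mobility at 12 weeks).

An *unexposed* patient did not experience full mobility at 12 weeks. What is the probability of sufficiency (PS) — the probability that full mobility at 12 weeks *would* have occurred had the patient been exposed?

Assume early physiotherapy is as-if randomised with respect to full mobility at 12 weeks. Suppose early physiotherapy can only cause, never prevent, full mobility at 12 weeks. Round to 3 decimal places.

p₁ = P(outcome | exposed) = 616/4705 = 0.13092
p₀ = P(outcome | unexposed) = 119/3058 = 0.038914
Under exogeneity and monotonicity, PS = (p₁ − p₀) / (1 − p₀).
PS = (0.13092 − 0.038914) / (1 − 0.038914) = 0.09201 / 0.96109 ≈ 0.0957

PS ≈ 0.096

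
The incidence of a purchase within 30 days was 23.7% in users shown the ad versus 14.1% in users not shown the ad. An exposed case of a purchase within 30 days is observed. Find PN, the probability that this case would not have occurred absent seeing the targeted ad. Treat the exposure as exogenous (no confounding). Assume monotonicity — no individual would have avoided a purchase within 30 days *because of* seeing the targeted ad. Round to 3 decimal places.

PN ≈ 0.405

p₁ = 0.237, p₀ = 0.141.
Under exogeneity and monotonicity, PN = (p₁ − p₀) / p₁.
PN = (0.237 − 0.141) / 0.237 = 0.096 / 0.237 ≈ 0.4051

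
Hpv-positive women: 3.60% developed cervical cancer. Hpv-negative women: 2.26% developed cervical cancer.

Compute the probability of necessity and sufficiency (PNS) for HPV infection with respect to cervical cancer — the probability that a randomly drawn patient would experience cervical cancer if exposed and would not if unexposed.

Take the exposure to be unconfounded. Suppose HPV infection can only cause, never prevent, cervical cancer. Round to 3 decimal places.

p₁ = 0.036, p₀ = 0.0226.
Under exogeneity and monotonicity, PNS = p₁ − p₀.
PNS = 0.036 − 0.0226 = 0.0134

PNS ≈ 0.013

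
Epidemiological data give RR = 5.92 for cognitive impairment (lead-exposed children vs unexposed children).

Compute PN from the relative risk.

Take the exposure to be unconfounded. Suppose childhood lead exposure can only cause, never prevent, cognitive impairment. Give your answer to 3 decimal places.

Under exogeneity and monotonicity, PN = (RR − 1) / RR = 1 − 1/RR.
PN = (5.92 − 1) / 5.92 = 4.92 / 5.92 ≈ 0.8311

PN ≈ 0.831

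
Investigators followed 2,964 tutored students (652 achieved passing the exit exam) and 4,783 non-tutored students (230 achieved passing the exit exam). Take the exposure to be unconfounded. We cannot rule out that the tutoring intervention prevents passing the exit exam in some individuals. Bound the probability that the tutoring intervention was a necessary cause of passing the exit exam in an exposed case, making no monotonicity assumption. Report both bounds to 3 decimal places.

0.781 ≤ PN ≤ 1.000

p₁ = P(outcome | exposed) = 652/2964 = 0.21997
p₀ = P(outcome | unexposed) = 230/4783 = 0.048087
Under exogeneity alone the bounds on PN are max{0,(p₁−p₀)/p₁} ≤ PN ≤ min{1,(1−p₀)/p₁}.
  lower = (p₁ − p₀)/p₁ = 0.17189 / 0.21997 ≈ 0.7814
  upper = min{1, (1 − p₀)/p₁} = 0.95191 / 0.21997 ≈ 4.3274 → capped at 1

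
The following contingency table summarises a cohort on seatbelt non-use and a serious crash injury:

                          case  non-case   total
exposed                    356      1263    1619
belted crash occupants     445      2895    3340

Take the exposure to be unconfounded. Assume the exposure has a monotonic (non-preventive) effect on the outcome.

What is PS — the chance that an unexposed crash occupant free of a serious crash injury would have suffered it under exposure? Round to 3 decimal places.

p₁ = P(outcome | exposed) = 356/1619 = 0.21989
p₀ = P(outcome | unexposed) = 445/3340 = 0.13323
Under exogeneity and monotonicity, PS = (p₁ − p₀) / (1 − p₀).
PS = (0.21989 − 0.13323) / (1 − 0.13323) = 0.086655 / 0.86677 ≈ 0.1000

PS ≈ 0.100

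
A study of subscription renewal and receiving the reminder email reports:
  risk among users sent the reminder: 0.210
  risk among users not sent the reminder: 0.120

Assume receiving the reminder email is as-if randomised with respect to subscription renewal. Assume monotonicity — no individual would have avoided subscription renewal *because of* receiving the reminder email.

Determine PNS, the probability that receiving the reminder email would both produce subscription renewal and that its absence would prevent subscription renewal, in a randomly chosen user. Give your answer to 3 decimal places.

Let p₁ = 0.21, p₀ = 0.12.
Under exogeneity and monotonicity, PNS = p₁ − p₀.
PNS = 0.21 − 0.12 = 0.09

PNS ≈ 0.090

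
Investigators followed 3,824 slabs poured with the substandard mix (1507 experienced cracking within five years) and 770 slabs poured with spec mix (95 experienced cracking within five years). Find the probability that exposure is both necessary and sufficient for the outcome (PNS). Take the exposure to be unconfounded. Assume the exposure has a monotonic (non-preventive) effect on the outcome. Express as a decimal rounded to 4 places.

p₁ = P(outcome | exposed) = 1507/3824 = 0.39409
p₀ = P(outcome | unexposed) = 95/770 = 0.12338
Under exogeneity and monotonicity, PNS = p₁ − p₀.
PNS = 0.39409 − 0.12338 = 0.27071

PNS ≈ 0.2707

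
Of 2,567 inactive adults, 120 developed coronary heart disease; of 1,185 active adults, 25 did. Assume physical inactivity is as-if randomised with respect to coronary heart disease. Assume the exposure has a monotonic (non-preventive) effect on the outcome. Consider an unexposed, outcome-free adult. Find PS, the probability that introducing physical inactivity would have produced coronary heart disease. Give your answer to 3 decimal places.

PS ≈ 0.026

p₁ = P(outcome | exposed) = 120/2567 = 0.046747
p₀ = P(outcome | unexposed) = 25/1185 = 0.021097
Under exogeneity and monotonicity, PS = (p₁ − p₀) / (1 − p₀).
PS = (0.046747 − 0.021097) / (1 − 0.021097) = 0.02565 / 0.9789 ≈ 0.0262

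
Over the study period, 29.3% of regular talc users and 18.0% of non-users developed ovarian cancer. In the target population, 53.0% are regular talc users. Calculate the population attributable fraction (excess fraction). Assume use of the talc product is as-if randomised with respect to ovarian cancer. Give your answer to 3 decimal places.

PAF ≈ 0.250

p₁ = 0.293, p₀ = 0.18.
Overall risk P(Y=1) = π·p₁ + (1−π)·p₀ = 0.53×0.293 + 0.47×0.18 = 0.23989.
Under exogeneity, PAF = [P(Y=1) − p₀] / P(Y=1).
PAF = (0.23989 − 0.18) / 0.23989 ≈ 0.2497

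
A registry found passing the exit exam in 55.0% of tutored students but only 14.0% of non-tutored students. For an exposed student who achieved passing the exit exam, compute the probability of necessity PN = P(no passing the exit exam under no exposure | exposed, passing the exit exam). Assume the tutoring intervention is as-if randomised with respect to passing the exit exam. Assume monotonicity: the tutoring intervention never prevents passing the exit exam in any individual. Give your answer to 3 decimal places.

p₁ = 0.55, p₀ = 0.14.
Under exogeneity and monotonicity, PN = (p₁ − p₀) / p₁.
PN = (0.55 − 0.14) / 0.55 = 0.41 / 0.55 ≈ 0.7455

PN ≈ 0.745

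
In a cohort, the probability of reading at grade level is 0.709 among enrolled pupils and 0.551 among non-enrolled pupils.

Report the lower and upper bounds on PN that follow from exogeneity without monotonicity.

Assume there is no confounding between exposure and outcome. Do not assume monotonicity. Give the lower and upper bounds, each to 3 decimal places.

Let p₁ = 0.709, p₀ = 0.551.
Under exogeneity alone the bounds on PN are max{0,(p₁−p₀)/p₁} ≤ PN ≤ min{1,(1−p₀)/p₁}.
  lower = (p₁ − p₀)/p₁ = 0.158 / 0.709 ≈ 0.2228
  upper = min{1, (1 − p₀)/p₁} = 0.449 / 0.709 ≈ 0.6333

0.223 ≤ PN ≤ 0.633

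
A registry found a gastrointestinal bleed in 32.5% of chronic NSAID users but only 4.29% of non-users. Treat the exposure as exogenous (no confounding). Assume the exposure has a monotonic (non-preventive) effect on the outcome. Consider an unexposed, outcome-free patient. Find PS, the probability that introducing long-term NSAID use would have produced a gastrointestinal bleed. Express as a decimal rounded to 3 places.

PS ≈ 0.295

p₁ = 0.325, p₀ = 0.0429.
Under exogeneity and monotonicity, PS = (p₁ − p₀) / (1 − p₀).
PS = (0.325 − 0.0429) / (1 − 0.0429) = 0.2821 / 0.9571 ≈ 0.2947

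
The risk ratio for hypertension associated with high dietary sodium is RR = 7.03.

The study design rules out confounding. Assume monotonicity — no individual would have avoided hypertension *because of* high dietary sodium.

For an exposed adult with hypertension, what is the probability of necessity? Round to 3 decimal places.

PN ≈ 0.858

Under exogeneity and monotonicity, PN = (RR − 1) / RR = 1 − 1/RR.
PN = (7.03 − 1) / 7.03 = 6.03 / 7.03 ≈ 0.8578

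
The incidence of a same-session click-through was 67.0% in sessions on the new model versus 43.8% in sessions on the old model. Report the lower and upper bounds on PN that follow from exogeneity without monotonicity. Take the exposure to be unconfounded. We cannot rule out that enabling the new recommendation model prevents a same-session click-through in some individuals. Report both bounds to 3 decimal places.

p₁ = 0.67, p₀ = 0.438.
Under exogeneity alone the bounds on PN are max{0,(p₁−p₀)/p₁} ≤ PN ≤ min{1,(1−p₀)/p₁}.
  lower = (p₁ − p₀)/p₁ = 0.232 / 0.67 ≈ 0.3463
  upper = min{1, (1 − p₀)/p₁} = 0.562 / 0.67 ≈ 0.8388

0.346 ≤ PN ≤ 0.839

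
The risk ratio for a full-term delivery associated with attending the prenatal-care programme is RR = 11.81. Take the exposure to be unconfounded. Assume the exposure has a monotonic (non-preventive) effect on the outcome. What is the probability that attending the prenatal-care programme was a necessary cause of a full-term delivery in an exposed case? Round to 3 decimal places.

Under exogeneity and monotonicity, PN = (RR − 1) / RR = 1 − 1/RR.
PN = (11.81 − 1) / 11.81 = 10.81 / 11.81 ≈ 0.9153

PN ≈ 0.915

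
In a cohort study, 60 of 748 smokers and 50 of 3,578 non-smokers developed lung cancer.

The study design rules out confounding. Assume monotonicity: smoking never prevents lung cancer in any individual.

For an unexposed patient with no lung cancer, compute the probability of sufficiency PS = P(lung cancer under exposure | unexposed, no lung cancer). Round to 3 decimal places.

PS ≈ 0.067

p₁ = P(outcome | exposed) = 60/748 = 0.080214
p₀ = P(outcome | unexposed) = 50/3578 = 0.013974
Under exogeneity and monotonicity, PS = (p₁ − p₀) / (1 − p₀).
PS = (0.080214 − 0.013974) / (1 − 0.013974) = 0.06624 / 0.98603 ≈ 0.0672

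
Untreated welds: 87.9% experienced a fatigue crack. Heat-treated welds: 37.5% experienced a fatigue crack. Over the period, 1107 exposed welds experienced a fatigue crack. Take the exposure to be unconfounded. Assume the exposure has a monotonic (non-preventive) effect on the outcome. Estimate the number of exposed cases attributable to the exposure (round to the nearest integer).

p₁ = 0.879, p₀ = 0.375.
PN = (p₁ − p₀)/p₁ = (0.879 − 0.375) / 0.879 ≈ 0.57338.
Attributable cases ≈ PN × (exposed cases) = 0.57338 × 1107 ≈ 634.73.

about 635 cases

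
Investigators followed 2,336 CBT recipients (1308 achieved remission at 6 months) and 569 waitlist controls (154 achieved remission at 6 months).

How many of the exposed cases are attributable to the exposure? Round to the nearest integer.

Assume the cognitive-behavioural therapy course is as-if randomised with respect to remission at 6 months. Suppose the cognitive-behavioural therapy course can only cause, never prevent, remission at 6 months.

p₁ = P(outcome | exposed) = 1308/2336 = 0.55993
p₀ = P(outcome | unexposed) = 154/569 = 0.27065
PN = (p₁ − p₀)/p₁ = (0.55993 − 0.27065) / 0.55993 ≈ 0.51664.
Attributable cases ≈ PN × (exposed cases) = 0.51664 × 1308 ≈ 675.76.

about 676 cases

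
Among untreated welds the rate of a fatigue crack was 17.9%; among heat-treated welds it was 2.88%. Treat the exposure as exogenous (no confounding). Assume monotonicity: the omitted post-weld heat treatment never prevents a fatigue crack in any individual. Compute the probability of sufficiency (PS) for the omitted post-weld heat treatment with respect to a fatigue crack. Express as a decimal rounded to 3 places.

PS ≈ 0.155

p₁ = 0.179, p₀ = 0.0288.
Under exogeneity and monotonicity, PS = (p₁ − p₀) / (1 − p₀).
PS = (0.179 − 0.0288) / (1 − 0.0288) = 0.1502 / 0.9712 ≈ 0.1547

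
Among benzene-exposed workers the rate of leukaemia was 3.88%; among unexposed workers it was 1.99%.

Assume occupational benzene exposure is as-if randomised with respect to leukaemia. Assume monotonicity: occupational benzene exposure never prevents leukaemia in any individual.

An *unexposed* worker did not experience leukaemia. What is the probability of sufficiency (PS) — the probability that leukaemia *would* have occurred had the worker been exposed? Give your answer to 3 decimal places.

PS ≈ 0.019

p₁ = 0.0388, p₀ = 0.0199.
Under exogeneity and monotonicity, PS = (p₁ − p₀) / (1 − p₀).
PS = (0.0388 − 0.0199) / (1 − 0.0199) = 0.0189 / 0.9801 ≈ 0.0193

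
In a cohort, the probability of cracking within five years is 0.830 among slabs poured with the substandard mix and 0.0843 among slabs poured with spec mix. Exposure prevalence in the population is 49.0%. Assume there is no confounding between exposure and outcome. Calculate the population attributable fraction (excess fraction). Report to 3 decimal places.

Let p₁ = 0.83, p₀ = 0.0843.
Overall risk P(Y=1) = π·p₁ + (1−π)·p₀ = 0.49×0.83 + 0.51×0.0843 = 0.44969.
Under exogeneity, PAF = [P(Y=1) − p₀] / P(Y=1).
PAF = (0.44969 − 0.0843) / 0.44969 ≈ 0.8125

PAF ≈ 0.813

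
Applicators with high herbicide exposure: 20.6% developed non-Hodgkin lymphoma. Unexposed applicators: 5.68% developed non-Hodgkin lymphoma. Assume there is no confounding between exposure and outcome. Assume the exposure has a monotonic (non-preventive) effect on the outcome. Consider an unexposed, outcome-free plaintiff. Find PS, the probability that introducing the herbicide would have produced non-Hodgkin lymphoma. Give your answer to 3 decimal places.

PS ≈ 0.158

p₁ = 0.206, p₀ = 0.0568.
Under exogeneity and monotonicity, PS = (p₁ − p₀) / (1 − p₀).
PS = (0.206 − 0.0568) / (1 − 0.0568) = 0.1492 / 0.9432 ≈ 0.1582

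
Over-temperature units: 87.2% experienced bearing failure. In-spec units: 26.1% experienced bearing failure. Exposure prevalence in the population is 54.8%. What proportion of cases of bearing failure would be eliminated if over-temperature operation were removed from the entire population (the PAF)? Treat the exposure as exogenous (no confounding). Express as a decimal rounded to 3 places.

PAF ≈ 0.562

p₁ = 0.872, p₀ = 0.261.
Overall risk P(Y=1) = π·p₁ + (1−π)·p₀ = 0.548×0.872 + 0.452×0.261 = 0.59583.
Under exogeneity, PAF = [P(Y=1) − p₀] / P(Y=1).
PAF = (0.59583 − 0.261) / 0.59583 ≈ 0.5620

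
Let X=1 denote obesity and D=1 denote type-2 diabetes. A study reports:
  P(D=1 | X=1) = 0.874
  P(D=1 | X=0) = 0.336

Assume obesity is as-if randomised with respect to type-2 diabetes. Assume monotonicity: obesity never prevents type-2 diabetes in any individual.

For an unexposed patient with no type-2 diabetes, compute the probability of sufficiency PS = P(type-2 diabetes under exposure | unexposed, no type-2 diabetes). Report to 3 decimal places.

PS ≈ 0.810

Let p₁ = 0.874, p₀ = 0.336.
Under exogeneity and monotonicity, PS = (p₁ − p₀) / (1 − p₀).
PS = (0.874 − 0.336) / (1 − 0.336) = 0.538 / 0.664 ≈ 0.8102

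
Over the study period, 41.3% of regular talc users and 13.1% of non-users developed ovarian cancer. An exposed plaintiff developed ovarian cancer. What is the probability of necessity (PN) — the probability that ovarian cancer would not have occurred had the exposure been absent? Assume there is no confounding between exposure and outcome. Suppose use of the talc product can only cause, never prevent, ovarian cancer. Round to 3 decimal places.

p₁ = 0.413, p₀ = 0.131.
Under exogeneity and monotonicity, PN = (p₁ − p₀) / p₁.
PN = (0.413 − 0.131) / 0.413 = 0.282 / 0.413 ≈ 0.6828

PN ≈ 0.683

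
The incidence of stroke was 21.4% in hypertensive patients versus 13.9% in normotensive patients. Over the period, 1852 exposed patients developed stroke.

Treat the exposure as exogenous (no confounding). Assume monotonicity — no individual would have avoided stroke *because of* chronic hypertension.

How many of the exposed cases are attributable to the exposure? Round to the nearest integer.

p₁ = 0.214, p₀ = 0.139.
PN = (p₁ − p₀)/p₁ = (0.214 − 0.139) / 0.214 ≈ 0.35047.
Attributable cases ≈ PN × (exposed cases) = 0.35047 × 1852 ≈ 649.07.

about 649 cases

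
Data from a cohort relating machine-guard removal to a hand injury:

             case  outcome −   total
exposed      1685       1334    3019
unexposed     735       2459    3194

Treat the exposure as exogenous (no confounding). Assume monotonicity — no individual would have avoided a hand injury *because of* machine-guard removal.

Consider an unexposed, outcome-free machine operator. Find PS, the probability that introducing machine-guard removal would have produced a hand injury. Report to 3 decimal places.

p₁ = P(outcome | exposed) = 1685/3019 = 0.55813
p₀ = P(outcome | unexposed) = 735/3194 = 0.23012
Under exogeneity and monotonicity, PS = (p₁ − p₀) / (1 − p₀).
PS = (0.55813 − 0.23012) / (1 − 0.23012) = 0.32801 / 0.76988 ≈ 0.4261

PS ≈ 0.426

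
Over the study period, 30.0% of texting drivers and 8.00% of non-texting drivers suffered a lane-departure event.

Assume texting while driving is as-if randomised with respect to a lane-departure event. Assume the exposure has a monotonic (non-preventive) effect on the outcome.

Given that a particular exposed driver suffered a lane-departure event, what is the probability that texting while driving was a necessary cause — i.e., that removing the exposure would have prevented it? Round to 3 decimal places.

PN ≈ 0.733

p₁ = 0.3, p₀ = 0.08.
Under exogeneity and monotonicity, PN = (p₁ − p₀) / p₁.
PN = (0.3 − 0.08) / 0.3 = 0.22 / 0.3 ≈ 0.7333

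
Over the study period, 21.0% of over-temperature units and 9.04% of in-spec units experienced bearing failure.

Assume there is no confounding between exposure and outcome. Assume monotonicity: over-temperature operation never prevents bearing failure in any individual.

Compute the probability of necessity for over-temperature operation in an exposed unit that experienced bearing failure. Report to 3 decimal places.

PN ≈ 0.570

p₁ = 0.21, p₀ = 0.0904.
Under exogeneity and monotonicity, PN = (p₁ − p₀) / p₁.
PN = (0.21 − 0.0904) / 0.21 = 0.1196 / 0.21 ≈ 0.5695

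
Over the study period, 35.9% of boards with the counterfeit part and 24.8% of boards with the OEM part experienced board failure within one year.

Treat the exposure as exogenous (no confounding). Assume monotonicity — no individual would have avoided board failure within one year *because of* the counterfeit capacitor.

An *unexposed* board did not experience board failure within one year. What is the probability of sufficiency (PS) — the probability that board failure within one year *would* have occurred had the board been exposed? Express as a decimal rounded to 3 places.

p₁ = 0.359, p₀ = 0.248.
Under exogeneity and monotonicity, PS = (p₁ − p₀) / (1 − p₀).
PS = (0.359 − 0.248) / (1 − 0.248) = 0.111 / 0.752 ≈ 0.1476

PS ≈ 0.148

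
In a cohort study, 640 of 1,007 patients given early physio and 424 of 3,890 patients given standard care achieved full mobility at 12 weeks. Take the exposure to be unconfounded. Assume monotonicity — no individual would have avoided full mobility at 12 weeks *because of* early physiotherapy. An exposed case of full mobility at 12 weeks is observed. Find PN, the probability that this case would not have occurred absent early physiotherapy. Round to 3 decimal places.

PN ≈ 0.828

p₁ = P(outcome | exposed) = 640/1007 = 0.63555
p₀ = P(outcome | unexposed) = 424/3890 = 0.109
Under exogeneity and monotonicity, PN = (p₁ − p₀) / p₁.
PN = (0.63555 − 0.109) / 0.63555 = 0.52655 / 0.63555 ≈ 0.8285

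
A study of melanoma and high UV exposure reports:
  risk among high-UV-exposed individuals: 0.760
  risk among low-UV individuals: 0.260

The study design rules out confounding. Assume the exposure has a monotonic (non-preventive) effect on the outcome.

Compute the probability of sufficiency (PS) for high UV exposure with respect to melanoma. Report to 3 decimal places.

PS ≈ 0.676

Let p₁ = 0.76, p₀ = 0.26.
Under exogeneity and monotonicity, PS = (p₁ − p₀) / (1 − p₀).
PS = (0.76 − 0.26) / (1 − 0.26) = 0.5 / 0.74 ≈ 0.6757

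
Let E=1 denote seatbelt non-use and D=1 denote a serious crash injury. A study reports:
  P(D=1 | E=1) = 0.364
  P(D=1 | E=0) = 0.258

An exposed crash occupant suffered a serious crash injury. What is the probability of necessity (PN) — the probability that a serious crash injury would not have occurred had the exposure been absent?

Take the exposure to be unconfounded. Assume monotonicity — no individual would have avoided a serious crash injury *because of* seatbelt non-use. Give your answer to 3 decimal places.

Let p₁ = 0.364, p₀ = 0.258.
Under exogeneity and monotonicity, PN = (p₁ − p₀) / p₁.
PN = (0.364 − 0.258) / 0.364 = 0.106 / 0.364 ≈ 0.2912

PN ≈ 0.291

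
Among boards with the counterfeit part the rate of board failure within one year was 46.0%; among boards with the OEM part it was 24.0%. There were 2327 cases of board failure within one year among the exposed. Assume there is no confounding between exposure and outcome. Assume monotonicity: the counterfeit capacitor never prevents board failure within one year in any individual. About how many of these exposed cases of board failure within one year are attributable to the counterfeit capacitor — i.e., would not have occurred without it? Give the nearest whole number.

p₁ = 0.46, p₀ = 0.24.
PN = (p₁ − p₀)/p₁ = (0.46 − 0.24) / 0.46 ≈ 0.47826.
Attributable cases ≈ PN × (exposed cases) = 0.47826 × 2327 ≈ 1112.91.

about 1113 cases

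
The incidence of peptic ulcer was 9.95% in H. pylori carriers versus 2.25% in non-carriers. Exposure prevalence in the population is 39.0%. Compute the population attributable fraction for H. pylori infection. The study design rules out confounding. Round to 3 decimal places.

PAF ≈ 0.572

p₁ = 0.0995, p₀ = 0.0225.
Overall risk P(Y=1) = π·p₁ + (1−π)·p₀ = 0.39×0.0995 + 0.61×0.0225 = 0.05253.
Under exogeneity, PAF = [P(Y=1) − p₀] / P(Y=1).
PAF = (0.05253 − 0.0225) / 0.05253 ≈ 0.5717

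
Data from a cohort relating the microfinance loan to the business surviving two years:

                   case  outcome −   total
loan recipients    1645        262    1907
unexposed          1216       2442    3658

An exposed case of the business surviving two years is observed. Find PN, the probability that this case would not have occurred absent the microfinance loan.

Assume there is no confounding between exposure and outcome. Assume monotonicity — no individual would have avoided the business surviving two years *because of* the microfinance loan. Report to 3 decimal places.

p₁ = P(outcome | exposed) = 1645/1907 = 0.86261
p₀ = P(outcome | unexposed) = 1216/3658 = 0.33242
Under exogeneity and monotonicity, PN = (p₁ − p₀) / p₁.
PN = (0.86261 − 0.33242) / 0.86261 = 0.53019 / 0.86261 ≈ 0.6146

PN ≈ 0.615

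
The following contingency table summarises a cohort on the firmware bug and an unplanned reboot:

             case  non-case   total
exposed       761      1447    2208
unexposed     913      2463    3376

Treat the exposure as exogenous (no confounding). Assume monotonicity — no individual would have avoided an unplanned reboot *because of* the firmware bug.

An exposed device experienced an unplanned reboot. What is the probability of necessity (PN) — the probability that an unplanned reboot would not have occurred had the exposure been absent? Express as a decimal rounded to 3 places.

PN ≈ 0.215

p₁ = P(outcome | exposed) = 761/2208 = 0.34466
p₀ = P(outcome | unexposed) = 913/3376 = 0.27044
Under exogeneity and monotonicity, PN = (p₁ − p₀)/p₁.
PN = (0.34466 − 0.27044) / 0.34466 ≈ 0.2153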